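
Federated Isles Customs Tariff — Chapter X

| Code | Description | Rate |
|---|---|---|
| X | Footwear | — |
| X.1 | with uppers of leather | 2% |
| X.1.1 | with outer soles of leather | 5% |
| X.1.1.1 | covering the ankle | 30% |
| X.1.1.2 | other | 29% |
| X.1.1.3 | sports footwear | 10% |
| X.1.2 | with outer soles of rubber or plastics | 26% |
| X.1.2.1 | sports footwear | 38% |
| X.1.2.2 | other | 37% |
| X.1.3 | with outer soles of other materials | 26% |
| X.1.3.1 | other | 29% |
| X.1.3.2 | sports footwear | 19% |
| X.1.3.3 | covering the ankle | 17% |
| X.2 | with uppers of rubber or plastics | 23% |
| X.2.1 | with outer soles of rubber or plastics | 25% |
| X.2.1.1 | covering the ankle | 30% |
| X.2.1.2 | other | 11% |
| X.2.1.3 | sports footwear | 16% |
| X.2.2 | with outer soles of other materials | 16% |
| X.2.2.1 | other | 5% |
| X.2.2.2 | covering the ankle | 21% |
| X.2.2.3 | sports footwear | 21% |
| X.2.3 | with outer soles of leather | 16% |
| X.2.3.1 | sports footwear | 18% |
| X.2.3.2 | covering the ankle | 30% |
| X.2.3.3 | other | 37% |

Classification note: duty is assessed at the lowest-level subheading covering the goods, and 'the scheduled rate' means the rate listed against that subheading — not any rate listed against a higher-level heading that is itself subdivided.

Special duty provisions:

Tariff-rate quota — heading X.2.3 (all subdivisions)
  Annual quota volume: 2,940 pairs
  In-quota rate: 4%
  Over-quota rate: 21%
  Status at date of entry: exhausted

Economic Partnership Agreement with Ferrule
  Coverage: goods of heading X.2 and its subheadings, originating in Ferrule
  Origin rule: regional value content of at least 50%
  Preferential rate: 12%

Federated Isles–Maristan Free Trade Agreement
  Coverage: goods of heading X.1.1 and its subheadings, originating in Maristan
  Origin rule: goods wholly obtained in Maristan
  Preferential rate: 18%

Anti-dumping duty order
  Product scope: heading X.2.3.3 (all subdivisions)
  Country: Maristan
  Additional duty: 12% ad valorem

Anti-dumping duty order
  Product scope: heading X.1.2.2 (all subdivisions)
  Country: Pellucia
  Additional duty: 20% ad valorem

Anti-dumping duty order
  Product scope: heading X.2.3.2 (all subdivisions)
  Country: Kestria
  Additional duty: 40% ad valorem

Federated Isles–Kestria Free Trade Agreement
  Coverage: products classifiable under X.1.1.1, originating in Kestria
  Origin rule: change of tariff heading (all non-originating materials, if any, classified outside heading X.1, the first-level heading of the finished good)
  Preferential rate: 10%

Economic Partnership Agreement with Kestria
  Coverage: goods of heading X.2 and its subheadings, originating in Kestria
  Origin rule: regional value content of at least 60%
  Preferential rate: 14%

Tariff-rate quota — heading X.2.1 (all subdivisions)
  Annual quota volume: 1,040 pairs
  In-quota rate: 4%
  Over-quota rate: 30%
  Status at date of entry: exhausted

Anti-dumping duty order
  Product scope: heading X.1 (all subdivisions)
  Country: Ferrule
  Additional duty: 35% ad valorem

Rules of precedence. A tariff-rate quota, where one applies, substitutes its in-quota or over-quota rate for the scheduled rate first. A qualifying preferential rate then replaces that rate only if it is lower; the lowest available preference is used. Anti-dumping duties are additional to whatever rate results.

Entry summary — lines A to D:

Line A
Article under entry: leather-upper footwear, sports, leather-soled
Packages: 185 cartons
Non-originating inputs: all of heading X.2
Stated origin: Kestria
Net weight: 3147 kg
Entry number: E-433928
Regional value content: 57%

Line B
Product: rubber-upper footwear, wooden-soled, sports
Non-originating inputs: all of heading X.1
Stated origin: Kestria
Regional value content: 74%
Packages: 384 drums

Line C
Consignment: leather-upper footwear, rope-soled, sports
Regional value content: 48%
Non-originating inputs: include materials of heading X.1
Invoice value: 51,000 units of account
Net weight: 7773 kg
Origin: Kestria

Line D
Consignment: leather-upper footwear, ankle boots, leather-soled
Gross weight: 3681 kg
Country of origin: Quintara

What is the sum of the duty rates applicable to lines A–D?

73%

Line A: leather-upper → X.1; leather-soled → X.1.1; sports → X.1.1.3. Scheduled 10%. Kestria agreement on X.1.1.1: X.1.1.3 not covered; Kestria agreement on X.2: X.1.1.3 not covered. → 10%.
Line B: rubber-upper → X.2; wooden-soled → X.2.2; sports → X.2.2.3. Scheduled 21%. Kestria agreement on X.1.1.1: X.2.2.3 not covered; Kestria agreement on X.2: RVC ≥ 60% → 14% available; preferential 14%. → 14%.
Line C: leather-upper → X.1; rope-soled → X.1.3; sports → X.1.3.2. Scheduled 19%. Kestria agreement on X.1.1.1: X.1.3.2 not covered; Kestria agreement on X.2: X.1.3.2 not covered. → 19%.
Line D: leather-upper → X.1; leather-soled → X.1.1; ankle boots → X.1.1.1. Scheduled 30%. No special measure applies. → 30%.
Sum: 10% + 14% + 19% + 30% = 73%.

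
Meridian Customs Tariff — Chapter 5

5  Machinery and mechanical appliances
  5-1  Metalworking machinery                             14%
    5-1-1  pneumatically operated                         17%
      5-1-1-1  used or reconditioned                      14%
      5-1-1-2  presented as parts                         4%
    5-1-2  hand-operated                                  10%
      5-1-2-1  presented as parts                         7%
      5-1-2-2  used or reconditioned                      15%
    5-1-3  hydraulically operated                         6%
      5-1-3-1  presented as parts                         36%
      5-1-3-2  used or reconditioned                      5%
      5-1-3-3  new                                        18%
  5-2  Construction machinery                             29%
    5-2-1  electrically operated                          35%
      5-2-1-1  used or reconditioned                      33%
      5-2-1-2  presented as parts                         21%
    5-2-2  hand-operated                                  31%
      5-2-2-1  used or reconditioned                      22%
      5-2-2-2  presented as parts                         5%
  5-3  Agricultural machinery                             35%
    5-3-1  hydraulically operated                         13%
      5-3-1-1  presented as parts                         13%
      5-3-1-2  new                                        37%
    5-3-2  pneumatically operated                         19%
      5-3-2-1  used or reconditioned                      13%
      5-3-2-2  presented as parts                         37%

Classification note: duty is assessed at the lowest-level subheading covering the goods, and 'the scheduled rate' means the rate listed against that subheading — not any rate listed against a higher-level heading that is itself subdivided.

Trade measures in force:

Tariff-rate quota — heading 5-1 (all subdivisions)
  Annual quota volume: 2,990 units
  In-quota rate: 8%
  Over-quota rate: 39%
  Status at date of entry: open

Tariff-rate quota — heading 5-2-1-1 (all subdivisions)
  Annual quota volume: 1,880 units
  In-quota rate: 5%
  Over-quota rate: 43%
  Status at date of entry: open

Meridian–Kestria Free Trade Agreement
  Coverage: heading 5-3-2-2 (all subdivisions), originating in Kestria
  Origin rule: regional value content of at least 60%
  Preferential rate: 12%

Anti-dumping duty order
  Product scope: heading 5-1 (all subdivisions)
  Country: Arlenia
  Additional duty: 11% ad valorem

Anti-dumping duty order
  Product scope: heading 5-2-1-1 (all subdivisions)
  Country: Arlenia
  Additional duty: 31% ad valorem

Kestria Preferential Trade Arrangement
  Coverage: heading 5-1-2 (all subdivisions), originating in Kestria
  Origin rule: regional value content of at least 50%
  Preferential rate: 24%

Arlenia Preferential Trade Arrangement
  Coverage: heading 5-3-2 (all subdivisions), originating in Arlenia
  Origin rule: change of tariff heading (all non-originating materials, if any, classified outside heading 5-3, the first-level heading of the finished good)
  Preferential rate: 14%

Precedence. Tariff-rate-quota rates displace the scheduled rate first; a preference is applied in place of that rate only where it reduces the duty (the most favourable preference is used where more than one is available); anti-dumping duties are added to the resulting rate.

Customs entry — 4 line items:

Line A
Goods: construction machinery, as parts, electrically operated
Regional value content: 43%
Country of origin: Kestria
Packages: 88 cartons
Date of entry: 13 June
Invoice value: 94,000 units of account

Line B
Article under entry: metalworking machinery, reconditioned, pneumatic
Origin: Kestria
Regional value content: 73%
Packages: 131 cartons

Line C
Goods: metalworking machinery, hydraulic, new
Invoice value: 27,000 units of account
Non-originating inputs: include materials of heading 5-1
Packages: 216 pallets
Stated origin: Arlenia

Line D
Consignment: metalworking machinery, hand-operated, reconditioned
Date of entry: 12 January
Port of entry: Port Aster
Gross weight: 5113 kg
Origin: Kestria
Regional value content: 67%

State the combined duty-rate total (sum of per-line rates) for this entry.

Line A: construction → 5-2; electrically operated → 5-2-1; as parts → 5-2-1-2. Scheduled 21%. Kestria agreement on 5-3-2-2: 5-2-1-2 not covered; Kestria agreement on 5-1-2: 5-2-1-2 not covered. → 21%.
Line B: metalworking → 5-1; pneumatic → 5-1-1; reconditioned → 5-1-1-1. Scheduled 14%. quota on 5-1 open → in-quota 8%; Kestria agreement on 5-3-2-2: 5-1-1-1 not covered; Kestria agreement on 5-1-2: 5-1-1-1 not covered. → 8%.
Line C: metalworking → 5-1; hydraulic → 5-1-3; new → 5-1-3-3. Scheduled 18%. quota on 5-1 open → in-quota 8%; Arlenia agreement on 5-3-2: 5-1-3-3 not covered; anti-dumping (Arlenia, 5-1): +11%; total 8% + 11% = 19%. → 19%.
Line D: metalworking → 5-1; hand-operated → 5-1-2; reconditioned → 5-1-2-2. Scheduled 15%. quota on 5-1 open → in-quota 8%; Kestria agreement on 5-3-2-2: 5-1-2-2 not covered; Kestria agreement on 5-1-2: RVC ≥ 50% → 24% available; preference 24% not lower than 8% → no reduction. → 8%.
Sum: 21% + 8% + 19% + 8% = 56%.

56%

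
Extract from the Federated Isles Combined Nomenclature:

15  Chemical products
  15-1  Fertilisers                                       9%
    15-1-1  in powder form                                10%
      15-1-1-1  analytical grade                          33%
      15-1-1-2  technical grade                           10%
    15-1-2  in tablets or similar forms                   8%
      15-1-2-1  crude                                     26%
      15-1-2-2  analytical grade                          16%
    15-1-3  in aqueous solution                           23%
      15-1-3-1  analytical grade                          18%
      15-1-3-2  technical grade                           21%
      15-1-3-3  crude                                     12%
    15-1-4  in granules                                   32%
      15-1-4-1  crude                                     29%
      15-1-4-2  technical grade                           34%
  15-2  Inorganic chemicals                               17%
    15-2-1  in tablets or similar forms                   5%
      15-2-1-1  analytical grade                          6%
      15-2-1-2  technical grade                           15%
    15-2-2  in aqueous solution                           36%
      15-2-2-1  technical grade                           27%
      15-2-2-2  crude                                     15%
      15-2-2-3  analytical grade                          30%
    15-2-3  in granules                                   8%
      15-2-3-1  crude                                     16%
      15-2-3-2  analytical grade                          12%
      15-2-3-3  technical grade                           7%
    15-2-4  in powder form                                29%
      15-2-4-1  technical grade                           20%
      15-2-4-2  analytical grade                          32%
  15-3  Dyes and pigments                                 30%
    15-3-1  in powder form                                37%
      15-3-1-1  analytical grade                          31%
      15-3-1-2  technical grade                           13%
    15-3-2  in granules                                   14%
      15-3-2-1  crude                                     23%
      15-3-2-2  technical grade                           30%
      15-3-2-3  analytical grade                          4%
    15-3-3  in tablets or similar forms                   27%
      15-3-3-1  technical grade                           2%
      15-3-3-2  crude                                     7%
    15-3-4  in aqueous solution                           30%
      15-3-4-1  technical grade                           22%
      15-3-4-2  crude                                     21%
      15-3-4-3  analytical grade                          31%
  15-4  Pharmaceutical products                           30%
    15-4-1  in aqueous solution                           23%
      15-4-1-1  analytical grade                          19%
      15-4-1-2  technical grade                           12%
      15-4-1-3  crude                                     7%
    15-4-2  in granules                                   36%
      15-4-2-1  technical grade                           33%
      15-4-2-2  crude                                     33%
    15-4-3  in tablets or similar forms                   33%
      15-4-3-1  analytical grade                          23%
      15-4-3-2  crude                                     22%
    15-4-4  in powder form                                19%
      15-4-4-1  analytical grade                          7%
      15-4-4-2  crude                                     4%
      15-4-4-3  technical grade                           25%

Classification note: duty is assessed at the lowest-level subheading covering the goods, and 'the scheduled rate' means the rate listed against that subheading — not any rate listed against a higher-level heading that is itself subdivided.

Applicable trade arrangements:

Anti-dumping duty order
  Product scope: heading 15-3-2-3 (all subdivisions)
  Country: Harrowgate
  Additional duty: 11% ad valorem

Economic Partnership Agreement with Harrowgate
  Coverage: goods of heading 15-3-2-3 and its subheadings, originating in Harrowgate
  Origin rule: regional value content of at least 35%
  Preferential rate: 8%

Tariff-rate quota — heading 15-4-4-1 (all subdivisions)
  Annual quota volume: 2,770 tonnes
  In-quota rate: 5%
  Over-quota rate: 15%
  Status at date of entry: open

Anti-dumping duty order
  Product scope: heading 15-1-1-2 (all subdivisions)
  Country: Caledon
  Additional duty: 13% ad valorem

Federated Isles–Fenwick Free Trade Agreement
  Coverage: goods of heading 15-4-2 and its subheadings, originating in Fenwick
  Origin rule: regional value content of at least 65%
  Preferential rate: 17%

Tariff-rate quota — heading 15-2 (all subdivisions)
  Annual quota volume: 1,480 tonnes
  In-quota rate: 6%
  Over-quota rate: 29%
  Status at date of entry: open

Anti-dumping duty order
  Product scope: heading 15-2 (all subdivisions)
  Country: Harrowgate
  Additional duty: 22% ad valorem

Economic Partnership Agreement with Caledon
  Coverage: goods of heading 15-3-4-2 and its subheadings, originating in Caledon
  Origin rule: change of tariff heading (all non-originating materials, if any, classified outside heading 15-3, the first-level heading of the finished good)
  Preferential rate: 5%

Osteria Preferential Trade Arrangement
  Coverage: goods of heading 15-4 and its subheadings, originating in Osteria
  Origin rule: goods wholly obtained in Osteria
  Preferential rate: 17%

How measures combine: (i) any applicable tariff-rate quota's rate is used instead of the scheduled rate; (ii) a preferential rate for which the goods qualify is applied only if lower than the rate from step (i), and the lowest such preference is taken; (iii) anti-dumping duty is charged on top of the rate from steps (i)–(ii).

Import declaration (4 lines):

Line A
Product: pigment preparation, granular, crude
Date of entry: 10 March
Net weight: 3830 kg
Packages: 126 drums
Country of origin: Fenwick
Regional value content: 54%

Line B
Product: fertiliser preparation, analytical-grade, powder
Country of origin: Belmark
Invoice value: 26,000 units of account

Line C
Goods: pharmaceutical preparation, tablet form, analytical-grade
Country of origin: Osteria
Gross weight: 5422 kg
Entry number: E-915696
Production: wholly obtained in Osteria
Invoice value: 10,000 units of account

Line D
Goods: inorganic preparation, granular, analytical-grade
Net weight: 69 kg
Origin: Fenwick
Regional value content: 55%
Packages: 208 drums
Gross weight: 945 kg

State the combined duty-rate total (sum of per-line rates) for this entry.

79%

Line A: pigment → 15-3; granular → 15-3-2; crude → 15-3-2-1. Scheduled 23%. Fenwick agreement on 15-4-2: 15-3-2-1 not covered. → 23%.
Line B: fertiliser → 15-1; powder → 15-1-1; analytical-grade → 15-1-1-1. Scheduled 33%. No special measure applies. → 33%.
Line C: pharmaceutical → 15-4; tablet form → 15-4-3; analytical-grade → 15-4-3-1. Scheduled 23%. Osteria agreement on 15-4: wholly obtained → 17% available; preferential 17%. → 17%.
Line D: inorganic → 15-2; granular → 15-2-3; analytical-grade → 15-2-3-2. Scheduled 12%. quota on 15-2 open → in-quota 6%; Fenwick agreement on 15-4-2: 15-2-3-2 not covered. → 6%.
Sum: 23% + 33% + 17% + 6% = 79%.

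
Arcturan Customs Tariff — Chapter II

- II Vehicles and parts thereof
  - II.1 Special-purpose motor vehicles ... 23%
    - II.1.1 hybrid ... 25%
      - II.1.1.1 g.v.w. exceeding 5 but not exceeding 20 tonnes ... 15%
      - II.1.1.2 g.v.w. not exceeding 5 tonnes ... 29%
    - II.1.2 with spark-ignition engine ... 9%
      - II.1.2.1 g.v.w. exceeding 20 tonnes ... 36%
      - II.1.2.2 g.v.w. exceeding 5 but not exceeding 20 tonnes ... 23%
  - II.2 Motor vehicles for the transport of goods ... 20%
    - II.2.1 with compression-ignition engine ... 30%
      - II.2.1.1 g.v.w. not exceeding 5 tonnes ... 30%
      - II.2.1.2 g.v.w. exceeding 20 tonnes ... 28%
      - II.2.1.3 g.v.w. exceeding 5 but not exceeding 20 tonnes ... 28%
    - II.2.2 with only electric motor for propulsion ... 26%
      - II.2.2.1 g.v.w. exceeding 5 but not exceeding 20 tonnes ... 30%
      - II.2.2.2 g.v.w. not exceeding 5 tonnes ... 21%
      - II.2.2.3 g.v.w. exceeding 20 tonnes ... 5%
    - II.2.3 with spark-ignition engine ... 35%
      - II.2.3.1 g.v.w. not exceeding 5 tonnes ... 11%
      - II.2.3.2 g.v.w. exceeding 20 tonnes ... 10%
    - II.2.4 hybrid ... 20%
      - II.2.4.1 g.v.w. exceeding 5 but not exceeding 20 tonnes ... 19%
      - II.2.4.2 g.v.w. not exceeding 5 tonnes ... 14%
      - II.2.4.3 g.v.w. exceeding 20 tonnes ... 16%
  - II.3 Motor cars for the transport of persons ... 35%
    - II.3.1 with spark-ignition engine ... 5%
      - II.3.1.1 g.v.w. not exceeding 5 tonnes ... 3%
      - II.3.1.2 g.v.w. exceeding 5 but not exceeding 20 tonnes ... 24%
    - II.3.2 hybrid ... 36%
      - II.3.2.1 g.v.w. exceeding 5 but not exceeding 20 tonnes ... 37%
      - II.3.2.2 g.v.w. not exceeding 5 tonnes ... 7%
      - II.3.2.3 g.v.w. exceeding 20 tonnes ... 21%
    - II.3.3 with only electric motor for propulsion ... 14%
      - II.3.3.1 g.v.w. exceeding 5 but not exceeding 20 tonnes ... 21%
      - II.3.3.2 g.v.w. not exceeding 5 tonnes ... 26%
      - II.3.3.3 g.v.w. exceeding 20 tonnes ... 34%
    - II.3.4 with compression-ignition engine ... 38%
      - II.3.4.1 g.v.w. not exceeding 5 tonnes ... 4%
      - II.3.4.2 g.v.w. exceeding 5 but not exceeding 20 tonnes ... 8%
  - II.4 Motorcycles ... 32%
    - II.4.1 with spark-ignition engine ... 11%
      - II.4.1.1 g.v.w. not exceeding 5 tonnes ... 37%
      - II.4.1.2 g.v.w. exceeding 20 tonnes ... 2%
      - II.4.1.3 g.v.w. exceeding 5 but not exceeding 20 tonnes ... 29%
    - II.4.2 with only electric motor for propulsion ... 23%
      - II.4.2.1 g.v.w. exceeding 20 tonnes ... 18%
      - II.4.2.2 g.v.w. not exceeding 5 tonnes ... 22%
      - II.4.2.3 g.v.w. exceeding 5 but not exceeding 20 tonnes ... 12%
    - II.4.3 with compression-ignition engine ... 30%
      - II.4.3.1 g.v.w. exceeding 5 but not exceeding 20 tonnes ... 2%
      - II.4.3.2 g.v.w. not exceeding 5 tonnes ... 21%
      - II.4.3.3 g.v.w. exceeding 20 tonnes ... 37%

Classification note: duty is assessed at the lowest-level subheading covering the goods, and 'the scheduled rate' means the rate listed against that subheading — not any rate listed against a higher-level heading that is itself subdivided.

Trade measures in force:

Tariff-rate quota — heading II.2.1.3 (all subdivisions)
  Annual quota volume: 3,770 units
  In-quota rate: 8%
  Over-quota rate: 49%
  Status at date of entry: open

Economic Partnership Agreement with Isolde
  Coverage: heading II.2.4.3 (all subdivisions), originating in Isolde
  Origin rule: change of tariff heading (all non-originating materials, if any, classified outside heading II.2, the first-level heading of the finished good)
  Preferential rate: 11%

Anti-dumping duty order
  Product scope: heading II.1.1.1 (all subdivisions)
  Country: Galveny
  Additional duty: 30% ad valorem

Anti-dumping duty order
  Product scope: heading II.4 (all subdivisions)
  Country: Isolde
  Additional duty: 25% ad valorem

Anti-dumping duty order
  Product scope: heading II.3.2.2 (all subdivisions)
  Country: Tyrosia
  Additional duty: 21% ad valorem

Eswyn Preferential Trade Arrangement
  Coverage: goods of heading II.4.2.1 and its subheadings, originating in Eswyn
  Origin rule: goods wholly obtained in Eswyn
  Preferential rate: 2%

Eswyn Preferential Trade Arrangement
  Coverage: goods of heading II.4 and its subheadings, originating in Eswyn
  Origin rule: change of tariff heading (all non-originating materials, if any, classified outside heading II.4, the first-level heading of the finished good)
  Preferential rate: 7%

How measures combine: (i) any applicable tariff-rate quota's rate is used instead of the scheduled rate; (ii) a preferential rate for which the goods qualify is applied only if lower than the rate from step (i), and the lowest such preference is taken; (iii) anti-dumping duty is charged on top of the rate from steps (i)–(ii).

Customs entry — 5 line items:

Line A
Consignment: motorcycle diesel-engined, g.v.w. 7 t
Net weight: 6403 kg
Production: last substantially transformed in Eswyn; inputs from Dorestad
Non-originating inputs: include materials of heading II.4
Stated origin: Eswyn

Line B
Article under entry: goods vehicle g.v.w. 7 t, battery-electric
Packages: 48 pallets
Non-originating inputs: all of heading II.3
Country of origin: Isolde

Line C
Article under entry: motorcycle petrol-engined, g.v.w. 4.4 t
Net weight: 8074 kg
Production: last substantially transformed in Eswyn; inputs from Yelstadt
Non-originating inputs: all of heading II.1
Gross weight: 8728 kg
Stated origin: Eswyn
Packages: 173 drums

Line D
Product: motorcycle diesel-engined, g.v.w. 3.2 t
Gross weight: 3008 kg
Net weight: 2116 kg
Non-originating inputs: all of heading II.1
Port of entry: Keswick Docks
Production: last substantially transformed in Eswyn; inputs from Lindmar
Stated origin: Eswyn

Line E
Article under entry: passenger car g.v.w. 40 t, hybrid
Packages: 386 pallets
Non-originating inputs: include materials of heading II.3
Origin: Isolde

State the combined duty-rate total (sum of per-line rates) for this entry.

67%

Line A: motorcycle → II.4; diesel-engined → II.4.3; g.v.w. 7 t → II.4.3.1. Scheduled 2%. Eswyn agreement on II.4.2.1: II.4.3.1 not covered; Eswyn agreement on II.4: CTH not met. → 2%.
Line B: goods vehicle → II.2; battery-electric → II.2.2; g.v.w. 7 t → II.2.2.1. Scheduled 30%. Isolde agreement on II.2.4.3: II.2.2.1 not covered. → 30%.
Line C: motorcycle → II.4; petrol-engined → II.4.1; g.v.w. 4.4 t → II.4.1.1. Scheduled 37%. Eswyn agreement on II.4.2.1: II.4.1.1 not covered; Eswyn agreement on II.4: CTH met → 7% available; preferential 7%. → 7%.
Line D: motorcycle → II.4; diesel-engined → II.4.3; g.v.w. 3.2 t → II.4.3.2. Scheduled 21%. Eswyn agreement on II.4.2.1: II.4.3.2 not covered; Eswyn agreement on II.4: CTH met → 7% available; preferential 7%. → 7%.
Line E: passenger car → II.3; hybrid → II.3.2; g.v.w. 40 t → II.3.2.3. Scheduled 21%. Isolde agreement on II.2.4.3: II.3.2.3 not covered. → 21%.
Sum: 2% + 30% + 7% + 7% + 21% = 67%.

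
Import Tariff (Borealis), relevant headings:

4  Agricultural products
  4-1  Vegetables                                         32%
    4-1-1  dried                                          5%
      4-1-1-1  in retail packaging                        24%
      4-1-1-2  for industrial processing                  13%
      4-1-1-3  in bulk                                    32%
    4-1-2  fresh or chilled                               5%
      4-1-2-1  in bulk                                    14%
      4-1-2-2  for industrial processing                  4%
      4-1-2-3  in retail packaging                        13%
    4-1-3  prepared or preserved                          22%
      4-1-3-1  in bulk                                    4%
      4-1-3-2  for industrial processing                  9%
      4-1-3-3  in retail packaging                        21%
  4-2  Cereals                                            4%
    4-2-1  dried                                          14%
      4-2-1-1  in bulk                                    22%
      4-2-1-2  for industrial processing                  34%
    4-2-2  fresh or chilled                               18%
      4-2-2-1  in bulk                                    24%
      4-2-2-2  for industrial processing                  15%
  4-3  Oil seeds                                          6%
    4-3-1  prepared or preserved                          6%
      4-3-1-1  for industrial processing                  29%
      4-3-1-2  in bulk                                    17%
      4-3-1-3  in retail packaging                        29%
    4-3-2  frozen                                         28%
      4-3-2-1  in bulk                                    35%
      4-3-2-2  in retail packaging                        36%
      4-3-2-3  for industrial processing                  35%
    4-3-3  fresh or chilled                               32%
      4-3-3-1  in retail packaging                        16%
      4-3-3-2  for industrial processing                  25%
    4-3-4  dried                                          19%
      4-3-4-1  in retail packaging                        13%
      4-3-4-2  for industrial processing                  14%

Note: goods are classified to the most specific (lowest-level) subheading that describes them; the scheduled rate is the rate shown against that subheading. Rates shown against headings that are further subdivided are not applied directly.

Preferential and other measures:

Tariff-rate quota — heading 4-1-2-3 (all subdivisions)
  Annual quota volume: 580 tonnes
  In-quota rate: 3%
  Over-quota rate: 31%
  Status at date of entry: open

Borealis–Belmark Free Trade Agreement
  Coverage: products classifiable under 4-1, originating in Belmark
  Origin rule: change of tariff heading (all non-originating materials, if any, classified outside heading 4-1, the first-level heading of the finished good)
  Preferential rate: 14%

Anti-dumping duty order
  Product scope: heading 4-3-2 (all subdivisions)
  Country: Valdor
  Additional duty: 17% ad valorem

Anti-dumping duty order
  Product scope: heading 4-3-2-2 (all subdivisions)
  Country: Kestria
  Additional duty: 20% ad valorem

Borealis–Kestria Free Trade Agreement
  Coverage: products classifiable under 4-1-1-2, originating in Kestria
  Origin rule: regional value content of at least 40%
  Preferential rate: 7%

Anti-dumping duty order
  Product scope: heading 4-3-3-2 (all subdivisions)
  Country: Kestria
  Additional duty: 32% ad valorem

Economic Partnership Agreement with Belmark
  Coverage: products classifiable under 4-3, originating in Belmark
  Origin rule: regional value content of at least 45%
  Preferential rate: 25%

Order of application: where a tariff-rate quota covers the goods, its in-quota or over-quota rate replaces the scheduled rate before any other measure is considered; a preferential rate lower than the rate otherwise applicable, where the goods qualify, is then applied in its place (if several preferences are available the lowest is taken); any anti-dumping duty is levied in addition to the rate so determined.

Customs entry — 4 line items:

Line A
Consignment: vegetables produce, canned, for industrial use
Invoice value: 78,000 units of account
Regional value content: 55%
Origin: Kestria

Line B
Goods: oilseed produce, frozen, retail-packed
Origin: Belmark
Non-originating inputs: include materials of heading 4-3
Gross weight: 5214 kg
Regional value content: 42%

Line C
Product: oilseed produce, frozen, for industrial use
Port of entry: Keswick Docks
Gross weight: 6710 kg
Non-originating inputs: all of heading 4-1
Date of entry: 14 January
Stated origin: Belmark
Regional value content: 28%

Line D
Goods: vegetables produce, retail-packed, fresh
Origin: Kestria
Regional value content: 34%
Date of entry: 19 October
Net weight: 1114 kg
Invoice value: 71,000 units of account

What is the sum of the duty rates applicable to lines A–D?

Line A: vegetables → 4-1; canned → 4-1-3; for industrial use → 4-1-3-2. Scheduled 9%. Kestria agreement on 4-1-1-2: 4-1-3-2 not covered. → 9%.
Line B: oilseed → 4-3; frozen → 4-3-2; retail-packed → 4-3-2-2. Scheduled 36%. Belmark agreement on 4-1: 4-3-2-2 not covered; Belmark agreement on 4-3: RVC < 45%. → 36%.
Line C: oilseed → 4-3; frozen → 4-3-2; for industrial use → 4-3-2-3. Scheduled 35%. Belmark agreement on 4-1: 4-3-2-3 not covered; Belmark agreement on 4-3: RVC < 45%. → 35%.
Line D: vegetables → 4-1; fresh → 4-1-2; retail-packed → 4-1-2-3. Scheduled 13%. quota on 4-1-2-3 open → in-quota 3%; Kestria agreement on 4-1-1-2: 4-1-2-3 not covered. → 3%.
Sum: 9% + 36% + 35% + 3% = 83%.

83%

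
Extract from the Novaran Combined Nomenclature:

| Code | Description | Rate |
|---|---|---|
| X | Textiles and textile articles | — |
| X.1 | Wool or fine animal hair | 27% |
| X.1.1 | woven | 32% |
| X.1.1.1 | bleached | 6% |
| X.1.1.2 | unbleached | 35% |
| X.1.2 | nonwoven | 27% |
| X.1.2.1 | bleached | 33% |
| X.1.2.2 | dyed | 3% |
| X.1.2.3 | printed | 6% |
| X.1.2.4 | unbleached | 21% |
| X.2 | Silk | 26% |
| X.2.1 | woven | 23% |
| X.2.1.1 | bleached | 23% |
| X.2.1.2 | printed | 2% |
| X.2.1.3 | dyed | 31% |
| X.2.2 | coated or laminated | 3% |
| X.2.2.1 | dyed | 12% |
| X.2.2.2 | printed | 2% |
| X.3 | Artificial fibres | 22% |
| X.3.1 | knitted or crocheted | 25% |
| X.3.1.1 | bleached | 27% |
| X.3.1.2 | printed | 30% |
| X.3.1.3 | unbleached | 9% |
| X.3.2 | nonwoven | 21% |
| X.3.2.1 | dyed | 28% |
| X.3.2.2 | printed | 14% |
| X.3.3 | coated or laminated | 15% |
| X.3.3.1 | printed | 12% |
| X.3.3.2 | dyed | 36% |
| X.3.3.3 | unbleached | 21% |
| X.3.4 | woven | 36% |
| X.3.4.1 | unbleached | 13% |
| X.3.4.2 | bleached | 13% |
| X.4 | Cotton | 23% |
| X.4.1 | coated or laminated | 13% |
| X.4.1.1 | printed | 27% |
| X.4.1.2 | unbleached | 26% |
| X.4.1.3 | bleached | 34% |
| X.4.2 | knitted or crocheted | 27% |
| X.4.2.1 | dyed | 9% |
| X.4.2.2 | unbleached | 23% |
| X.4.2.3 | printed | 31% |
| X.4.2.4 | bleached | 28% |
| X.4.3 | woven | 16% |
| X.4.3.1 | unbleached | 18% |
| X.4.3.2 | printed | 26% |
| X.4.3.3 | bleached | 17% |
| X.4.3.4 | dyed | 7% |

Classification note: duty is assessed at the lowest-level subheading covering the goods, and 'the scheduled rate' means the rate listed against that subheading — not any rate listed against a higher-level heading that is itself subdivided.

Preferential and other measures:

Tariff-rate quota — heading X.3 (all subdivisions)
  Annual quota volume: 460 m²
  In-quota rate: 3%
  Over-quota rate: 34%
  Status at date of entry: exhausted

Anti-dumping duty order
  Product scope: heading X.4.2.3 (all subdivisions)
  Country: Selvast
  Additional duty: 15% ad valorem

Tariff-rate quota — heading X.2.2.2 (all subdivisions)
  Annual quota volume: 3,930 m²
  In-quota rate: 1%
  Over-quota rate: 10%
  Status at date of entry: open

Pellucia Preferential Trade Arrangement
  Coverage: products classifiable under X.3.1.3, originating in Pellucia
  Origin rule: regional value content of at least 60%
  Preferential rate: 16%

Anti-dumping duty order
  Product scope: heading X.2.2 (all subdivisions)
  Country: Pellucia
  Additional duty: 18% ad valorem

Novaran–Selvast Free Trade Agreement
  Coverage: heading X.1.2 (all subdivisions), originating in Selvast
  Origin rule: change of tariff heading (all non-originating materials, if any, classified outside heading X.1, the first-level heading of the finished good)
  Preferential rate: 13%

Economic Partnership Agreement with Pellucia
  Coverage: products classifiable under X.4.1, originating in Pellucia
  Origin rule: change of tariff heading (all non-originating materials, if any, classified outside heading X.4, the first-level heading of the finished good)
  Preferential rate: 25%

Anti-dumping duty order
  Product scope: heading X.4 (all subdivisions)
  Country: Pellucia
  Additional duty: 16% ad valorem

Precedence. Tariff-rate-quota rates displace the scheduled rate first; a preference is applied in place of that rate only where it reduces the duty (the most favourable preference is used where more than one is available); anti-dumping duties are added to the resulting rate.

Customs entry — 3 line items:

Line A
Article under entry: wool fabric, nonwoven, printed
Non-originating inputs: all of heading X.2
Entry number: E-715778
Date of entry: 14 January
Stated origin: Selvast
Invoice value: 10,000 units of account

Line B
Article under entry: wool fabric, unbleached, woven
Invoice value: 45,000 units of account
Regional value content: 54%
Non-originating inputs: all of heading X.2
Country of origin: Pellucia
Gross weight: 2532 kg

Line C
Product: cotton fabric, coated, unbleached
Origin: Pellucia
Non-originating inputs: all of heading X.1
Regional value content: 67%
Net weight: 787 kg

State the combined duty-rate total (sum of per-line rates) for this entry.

Line A: wool → X.1; nonwoven → X.1.2; printed → X.1.2.3. Scheduled 6%. Selvast agreement on X.1.2: CTH met → 13% available; preference 13% not lower than 6% → no reduction. → 6%.
Line B: wool → X.1; woven → X.1.1; unbleached → X.1.1.2. Scheduled 35%. Pellucia agreement on X.3.1.3: X.1.1.2 not covered; Pellucia agreement on X.4.1: X.1.1.2 not covered. → 35%.
Line C: cotton → X.4; coated → X.4.1; unbleached → X.4.1.2. Scheduled 26%. Pellucia agreement on X.3.1.3: X.4.1.2 not covered; Pellucia agreement on X.4.1: CTH met → 25% available; preferential 25%; anti-dumping (Pellucia, X.4): +16%; total 25% + 16% = 41%. → 41%.
Sum: 6% + 35% + 41% = 82%.

82%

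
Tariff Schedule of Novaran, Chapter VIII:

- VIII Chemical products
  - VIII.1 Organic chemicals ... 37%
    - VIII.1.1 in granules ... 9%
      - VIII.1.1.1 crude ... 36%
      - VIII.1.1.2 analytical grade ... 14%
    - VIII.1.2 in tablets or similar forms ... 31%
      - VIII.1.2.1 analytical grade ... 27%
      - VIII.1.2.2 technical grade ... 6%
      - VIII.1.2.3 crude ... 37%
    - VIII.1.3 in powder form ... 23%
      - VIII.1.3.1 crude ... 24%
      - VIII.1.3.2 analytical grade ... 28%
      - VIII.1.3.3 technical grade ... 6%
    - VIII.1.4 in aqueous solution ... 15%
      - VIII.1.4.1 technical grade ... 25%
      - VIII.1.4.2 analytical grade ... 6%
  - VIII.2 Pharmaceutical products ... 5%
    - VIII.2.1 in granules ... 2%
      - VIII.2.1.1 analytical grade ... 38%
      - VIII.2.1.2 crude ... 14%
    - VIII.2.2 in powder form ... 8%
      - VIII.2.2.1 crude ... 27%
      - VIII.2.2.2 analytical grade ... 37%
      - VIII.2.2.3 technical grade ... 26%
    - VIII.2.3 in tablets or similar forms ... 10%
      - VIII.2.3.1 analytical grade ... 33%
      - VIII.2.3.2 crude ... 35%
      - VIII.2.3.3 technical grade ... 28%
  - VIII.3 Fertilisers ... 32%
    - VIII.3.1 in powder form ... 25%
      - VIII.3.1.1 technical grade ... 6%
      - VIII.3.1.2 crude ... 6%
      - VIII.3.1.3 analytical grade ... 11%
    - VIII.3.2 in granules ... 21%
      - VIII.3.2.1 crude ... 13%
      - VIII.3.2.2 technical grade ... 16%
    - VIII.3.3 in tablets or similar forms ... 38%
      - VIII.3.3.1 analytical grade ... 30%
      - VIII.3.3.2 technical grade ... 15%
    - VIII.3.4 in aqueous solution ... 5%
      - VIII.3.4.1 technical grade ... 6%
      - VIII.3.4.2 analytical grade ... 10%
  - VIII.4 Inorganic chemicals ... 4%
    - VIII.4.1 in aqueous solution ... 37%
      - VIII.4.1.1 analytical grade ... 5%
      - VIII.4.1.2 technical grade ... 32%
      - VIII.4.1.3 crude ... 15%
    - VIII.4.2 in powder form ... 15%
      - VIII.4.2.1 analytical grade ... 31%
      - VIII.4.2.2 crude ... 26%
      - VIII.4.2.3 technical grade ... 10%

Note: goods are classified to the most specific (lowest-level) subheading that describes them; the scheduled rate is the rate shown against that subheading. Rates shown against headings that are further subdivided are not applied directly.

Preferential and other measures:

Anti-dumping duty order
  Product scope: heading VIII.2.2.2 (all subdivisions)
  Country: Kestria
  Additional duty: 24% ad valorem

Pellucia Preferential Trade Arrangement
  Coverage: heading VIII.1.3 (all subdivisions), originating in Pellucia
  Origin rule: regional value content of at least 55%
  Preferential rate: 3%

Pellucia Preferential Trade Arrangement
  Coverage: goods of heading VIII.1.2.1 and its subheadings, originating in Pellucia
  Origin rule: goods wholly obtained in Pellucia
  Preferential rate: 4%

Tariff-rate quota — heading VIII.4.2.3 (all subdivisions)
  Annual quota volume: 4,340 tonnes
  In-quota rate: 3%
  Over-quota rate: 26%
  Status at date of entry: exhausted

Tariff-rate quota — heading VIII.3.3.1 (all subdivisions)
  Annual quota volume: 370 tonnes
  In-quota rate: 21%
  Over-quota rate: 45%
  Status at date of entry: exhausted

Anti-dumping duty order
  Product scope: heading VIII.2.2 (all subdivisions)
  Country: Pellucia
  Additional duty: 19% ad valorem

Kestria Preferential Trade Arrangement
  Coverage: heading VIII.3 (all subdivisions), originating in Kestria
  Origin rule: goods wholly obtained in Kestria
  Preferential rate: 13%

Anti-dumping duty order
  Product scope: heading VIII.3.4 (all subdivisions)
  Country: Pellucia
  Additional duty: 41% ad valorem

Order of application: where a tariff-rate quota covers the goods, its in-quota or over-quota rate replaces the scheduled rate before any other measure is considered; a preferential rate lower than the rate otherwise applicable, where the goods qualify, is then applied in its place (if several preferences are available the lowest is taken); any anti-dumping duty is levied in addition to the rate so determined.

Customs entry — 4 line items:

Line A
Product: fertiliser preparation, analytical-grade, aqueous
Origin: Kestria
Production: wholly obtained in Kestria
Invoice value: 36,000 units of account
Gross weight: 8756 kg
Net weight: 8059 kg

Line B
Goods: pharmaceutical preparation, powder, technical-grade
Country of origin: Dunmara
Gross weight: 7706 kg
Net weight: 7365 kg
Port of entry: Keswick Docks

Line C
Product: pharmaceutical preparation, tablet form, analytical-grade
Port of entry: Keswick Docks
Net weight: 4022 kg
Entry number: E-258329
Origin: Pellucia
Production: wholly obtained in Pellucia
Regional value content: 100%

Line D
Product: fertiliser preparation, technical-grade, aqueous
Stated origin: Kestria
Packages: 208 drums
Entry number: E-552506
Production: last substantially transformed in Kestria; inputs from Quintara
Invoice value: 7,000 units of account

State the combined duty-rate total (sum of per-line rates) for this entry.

75%

Line A: fertiliser → VIII.3; aqueous → VIII.3.4; analytical-grade → VIII.3.4.2. Scheduled 10%. Kestria agreement on VIII.3: wholly obtained → 13% available; preference 13% not lower than 10% → no reduction. → 10%.
Line B: pharmaceutical → VIII.2; powder → VIII.2.2; technical-grade → VIII.2.2.3. Scheduled 26%. No special measure applies. → 26%.
Line C: pharmaceutical → VIII.2; tablet form → VIII.2.3; analytical-grade → VIII.2.3.1. Scheduled 33%. Pellucia agreement on VIII.1.3: VIII.2.3.1 not covered; Pellucia agreement on VIII.1.2.1: VIII.2.3.1 not covered. → 33%.
Line D: fertiliser → VIII.3; aqueous → VIII.3.4; technical-grade → VIII.3.4.1. Scheduled 6%. Kestria agreement on VIII.3: not wholly obtained. → 6%.
Sum: 10% + 26% + 33% + 6% = 75%.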